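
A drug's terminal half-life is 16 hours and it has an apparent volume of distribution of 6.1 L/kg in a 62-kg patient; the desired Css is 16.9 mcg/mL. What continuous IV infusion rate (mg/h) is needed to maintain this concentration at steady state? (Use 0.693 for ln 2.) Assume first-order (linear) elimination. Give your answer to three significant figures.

Vd(total) = 62 kg × 6.1 L/kg = 378.2 L
CL = ln 2 · Vd / t½ = 0.693 × 378.2 / 16 = 16.38 L/h
Infusion rate = CL × Css = 16.38 × 16.9 = 276.8 mg/h

277 mg/h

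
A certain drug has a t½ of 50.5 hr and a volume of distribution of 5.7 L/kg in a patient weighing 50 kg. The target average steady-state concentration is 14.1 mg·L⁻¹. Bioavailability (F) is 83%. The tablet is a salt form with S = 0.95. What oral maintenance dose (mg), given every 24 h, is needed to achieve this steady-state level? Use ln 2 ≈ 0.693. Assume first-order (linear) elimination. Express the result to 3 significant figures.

1680 mg

Vd = 5.7 L/kg × 50 kg = 285.0 L
k = 0.693/50.5 = 0.01372 h⁻¹, so CL = k·Vd = 0.01372 × 285.0 = 3.910 L/h
D = CL × Css × τ / F / S = 3.910 × 14.1 × 24 / 0.83 / 0.95 = 1678 mg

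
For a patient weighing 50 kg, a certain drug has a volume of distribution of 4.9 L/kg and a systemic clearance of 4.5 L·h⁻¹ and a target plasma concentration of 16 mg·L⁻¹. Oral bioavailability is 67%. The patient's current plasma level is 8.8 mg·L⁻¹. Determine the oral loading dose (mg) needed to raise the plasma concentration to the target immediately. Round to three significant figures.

Total Vd = 4.9 × 50 = 245.0 L
Loading dose depends on Vd (not clearance): it fills the distribution volume.
Concentration deficit ΔC = 16 − 8.8 = 7.200 mg/L
LD = Vd × ΔC / F = 245.0 × 7.200 / 0.67 = 2633 mg

2630 mg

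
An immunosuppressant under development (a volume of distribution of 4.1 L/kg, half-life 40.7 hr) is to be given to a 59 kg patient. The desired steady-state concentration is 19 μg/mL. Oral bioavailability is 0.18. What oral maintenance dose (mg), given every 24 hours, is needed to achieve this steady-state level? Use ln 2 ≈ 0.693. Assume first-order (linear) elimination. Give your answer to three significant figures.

10400 mg

Vd = 4.1 L/kg × 59 kg = 241.9 L
CL = ln 2 · Vd / t½ = 0.693 × 241.9 / 40.7 = 4.119 L/h
D = CL × Css × τ / F = 4.119 × 19 × 24 / 0.18 = 10430 mg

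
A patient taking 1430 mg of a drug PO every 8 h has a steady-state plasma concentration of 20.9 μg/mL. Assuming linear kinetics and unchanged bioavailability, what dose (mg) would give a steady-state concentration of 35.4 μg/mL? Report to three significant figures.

2420 mg

For first-order elimination, Css ∝ F·D/(CL·τ); F and CL are unchanged, so Css ∝ D/τ.
D₂ = D₁ × (Css,target / Css,current) = 1430 × 35.4/20.9 = 2422 mg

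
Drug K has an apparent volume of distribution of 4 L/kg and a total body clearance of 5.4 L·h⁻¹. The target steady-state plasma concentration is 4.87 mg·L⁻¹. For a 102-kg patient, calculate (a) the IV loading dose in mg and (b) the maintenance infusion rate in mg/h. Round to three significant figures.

Vd = 4 L/kg × 102 kg = 408.0 L
Loading: fill Vd to C_target → 408.0 L × 4.87 mg/L = 1987 mg
Maintenance: replace elimination → rate = CL × Css = 5.400 × 4.87 = 26.30 mg/h

(a) 1990 mg; (b) 26.3 mg/h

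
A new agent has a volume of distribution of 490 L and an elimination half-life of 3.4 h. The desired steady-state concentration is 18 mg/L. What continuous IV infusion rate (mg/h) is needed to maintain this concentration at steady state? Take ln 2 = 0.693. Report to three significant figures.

1800 mg/h

CL = 0.693 × Vd / t½ = 0.693 × 490.0 / 3.4 = 99.87 L/h
Infusion rate = CL × Css = 99.87 × 18 = 1798 mg/h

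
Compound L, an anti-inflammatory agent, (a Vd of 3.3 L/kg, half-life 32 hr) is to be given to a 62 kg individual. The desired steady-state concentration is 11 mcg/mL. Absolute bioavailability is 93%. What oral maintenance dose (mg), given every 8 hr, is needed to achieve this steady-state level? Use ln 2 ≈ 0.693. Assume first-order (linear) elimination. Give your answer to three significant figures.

Vd = 3.3 L/kg × 62 kg = 204.6 L
CL = 0.693 × Vd / t½ = 0.693 × 204.6 / 32 = 4.431 L/h
D = CL × Css × τ / F = 4.431 × 11 × 8 / 0.93 = 419.3 mg

419 mg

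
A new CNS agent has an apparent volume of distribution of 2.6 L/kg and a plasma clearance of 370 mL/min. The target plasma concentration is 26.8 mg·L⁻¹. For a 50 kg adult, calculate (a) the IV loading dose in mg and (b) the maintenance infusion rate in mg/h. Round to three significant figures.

Vd = 2.6 L/kg × 50 kg = 130.0 L
Loading: fill Vd to C_target → 130.0 L × 26.8 mg/L = 3484 mg
CL = 370 mL/min × 60/1000 = 22.20 L/h
Maintenance infusion rate = CL × Css = 22.20 × 26.8 = 595.0 mg/h

(a) 3480 mg; (b) 595 mg/h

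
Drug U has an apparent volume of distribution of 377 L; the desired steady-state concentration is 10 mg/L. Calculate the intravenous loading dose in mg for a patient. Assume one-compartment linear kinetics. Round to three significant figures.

3770 mg

LD = Vd × C = 377.0 × 10.00 = 3770 mg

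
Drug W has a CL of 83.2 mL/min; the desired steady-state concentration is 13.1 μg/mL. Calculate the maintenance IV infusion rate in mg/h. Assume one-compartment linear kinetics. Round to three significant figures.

65.4 mg/h

CL = 83.2 mL/min = 83.2 × 0.06 = 4.992 L/h
Infusion rate = CL · Css = 4.992 L/h × 13.1 mg/L = 65.40 mg/h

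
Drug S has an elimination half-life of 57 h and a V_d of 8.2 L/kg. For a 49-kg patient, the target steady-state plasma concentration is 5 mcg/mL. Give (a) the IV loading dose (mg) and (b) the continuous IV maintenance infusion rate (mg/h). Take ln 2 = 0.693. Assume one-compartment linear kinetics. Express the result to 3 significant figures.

Vd(total) = 49 kg × 8.2 L/kg = 401.8 L
LD = Vd × C = 401.8 × 5 = 2009 mg
CL = 0.693 × Vd / t½ = 0.693 × 401.8 / 57 = 4.885 L/h
Infusion rate = CL × Css = 4.885 × 5 = 24.43 mg/h

(a) 2010 mg; (b) 24.4 mg/h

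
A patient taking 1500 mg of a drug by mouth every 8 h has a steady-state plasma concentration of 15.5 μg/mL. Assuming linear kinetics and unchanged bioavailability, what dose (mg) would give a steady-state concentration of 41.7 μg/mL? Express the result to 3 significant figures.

With linear kinetics, Css is proportional to dose rate (D/τ) at fixed clearance.
D₂ = D₁ × (Css,target / Css,current) = 1500 × 41.7/15.5 = 4035 mg

4040 mg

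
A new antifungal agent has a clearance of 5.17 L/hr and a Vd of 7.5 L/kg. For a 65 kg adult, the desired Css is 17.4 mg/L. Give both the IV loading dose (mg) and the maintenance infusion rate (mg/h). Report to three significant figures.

(a) 8480 mg; (b) 90.0 mg/h

Vd(total) = 65 kg × 7.5 L/kg = 487.5 L
LD = Vd · C_target = 487.5 × 17.4 = 8483 mg
Infusion rate = 5.170 L/h × 17.4 mg/L = 89.96 mg/h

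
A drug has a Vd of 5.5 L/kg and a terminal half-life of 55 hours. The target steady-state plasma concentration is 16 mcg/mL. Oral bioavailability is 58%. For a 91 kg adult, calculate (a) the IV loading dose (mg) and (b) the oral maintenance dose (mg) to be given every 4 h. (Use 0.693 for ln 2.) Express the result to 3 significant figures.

Vd(total) = 91 kg × 5.5 L/kg = 500.5 L
LD = Vd × C = 500.5 × 16 = 8008 mg
CL = 0.693 × Vd / t½ = 0.693 × 500.5 / 55 = 6.306 L/h
D = CL × Css × τ / F = 6.306 × 16 × 4 / 0.58 = 695.8 mg

(a) 8010 mg; (b) 696 mg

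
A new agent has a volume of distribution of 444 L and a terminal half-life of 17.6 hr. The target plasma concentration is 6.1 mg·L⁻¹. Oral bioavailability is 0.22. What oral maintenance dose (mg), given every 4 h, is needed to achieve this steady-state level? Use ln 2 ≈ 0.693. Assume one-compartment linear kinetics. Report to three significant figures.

k = 0.693/17.6 = 0.03938 h⁻¹, so CL = k·Vd = 0.03938 × 444.0 = 17.48 L/h
D = CL × Css × τ / F = 17.48 × 6.1 × 4 / 0.22 = 1939 mg

1940 mg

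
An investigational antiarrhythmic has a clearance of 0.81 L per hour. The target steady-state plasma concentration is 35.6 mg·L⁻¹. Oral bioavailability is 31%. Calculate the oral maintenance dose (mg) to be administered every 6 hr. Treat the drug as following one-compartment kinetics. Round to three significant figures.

558 mg

D = CL × Css × τ / F = 0.8100 × 35.6 × 6 / 0.31 = 558.1 mg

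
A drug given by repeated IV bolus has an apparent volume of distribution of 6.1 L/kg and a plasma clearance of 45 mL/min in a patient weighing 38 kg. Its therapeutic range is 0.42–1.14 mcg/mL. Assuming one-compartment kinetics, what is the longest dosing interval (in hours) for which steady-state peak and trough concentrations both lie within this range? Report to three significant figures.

Vd = 6.1 L/kg × 38 kg = 231.8 L
Convert clearance: 45 mL/min × 60 min/h ÷ 1000 mL/L = 2.700 L/h
k = CL / Vd = 2.700 / 231.8 = 0.01165 h⁻¹
Between IV bolus doses, concentration decays as C = C₀·e^(−kτ), so C_peak/C_trough = e^(kτ).
τ_max = ln(C_peak/C_trough) / k = ln(1.14/0.42) / 0.01165 = 0.9985 / 0.01165 = 85.71 h

85.7 h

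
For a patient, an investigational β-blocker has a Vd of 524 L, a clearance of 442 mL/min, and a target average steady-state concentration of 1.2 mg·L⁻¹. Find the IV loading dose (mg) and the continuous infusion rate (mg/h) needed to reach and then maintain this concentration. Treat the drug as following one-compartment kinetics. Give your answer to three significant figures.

(a) 629 mg; (b) 31.8 mg/h

LD = Vd · C_target = 524.0 × 1.2 = 628.8 mg
Convert clearance: 442 mL/min × 60 min/h ÷ 1000 mL/L = 26.52 L/h
Maintenance infusion rate = CL × Css = 26.52 × 1.2 = 31.82 mg/h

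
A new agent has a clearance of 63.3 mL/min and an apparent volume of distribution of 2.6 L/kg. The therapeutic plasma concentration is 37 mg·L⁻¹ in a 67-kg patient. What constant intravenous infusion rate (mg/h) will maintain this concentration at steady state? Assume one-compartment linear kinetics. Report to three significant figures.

CL = 63.3 mL/min = 63.3 × 0.06 = 3.798 L/h
At steady state, infusion rate equals elimination rate: rate in = CL × Css.
Infusion rate = CL · Css = 3.798 L/h × 37 mg/L = 140.5 mg/h

141 mg/h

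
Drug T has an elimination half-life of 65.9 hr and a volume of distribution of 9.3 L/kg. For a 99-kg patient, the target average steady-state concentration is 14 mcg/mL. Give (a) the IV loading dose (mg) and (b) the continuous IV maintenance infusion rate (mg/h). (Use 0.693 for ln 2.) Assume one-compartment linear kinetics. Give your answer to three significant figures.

Total Vd = 9.3 × 99 = 920.7 L
LD = Vd × C = 920.7 × 14 = 12890 mg
CL = 0.693 × Vd / t½ = 0.693 × 920.7 / 65.9 = 9.682 L/h
Infusion rate = CL × Css = 9.682 × 14 = 135.5 mg/h

(a) 12900 mg; (b) 136 mg/h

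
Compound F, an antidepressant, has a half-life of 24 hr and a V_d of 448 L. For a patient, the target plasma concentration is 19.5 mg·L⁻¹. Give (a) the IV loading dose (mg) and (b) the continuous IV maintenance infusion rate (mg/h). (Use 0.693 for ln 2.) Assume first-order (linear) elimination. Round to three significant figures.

(a) 8740 mg; (b) 252 mg/h

LD = Vd × C = 448.0 × 19.5 = 8736 mg
CL = 0.693 × Vd / t½ = 0.693 × 448.0 / 24 = 12.94 L/h
Infusion rate = CL × Css = 12.94 × 19.5 = 252.3 mg/h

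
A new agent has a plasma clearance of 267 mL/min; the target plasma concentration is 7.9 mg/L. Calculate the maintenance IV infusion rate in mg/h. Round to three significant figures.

127 mg/h

CL = 267 mL/min × 60/1000 = 16.02 L/h
Infusion rate = CL · Css = 16.02 L/h × 7.9 mg/L = 126.6 mg/h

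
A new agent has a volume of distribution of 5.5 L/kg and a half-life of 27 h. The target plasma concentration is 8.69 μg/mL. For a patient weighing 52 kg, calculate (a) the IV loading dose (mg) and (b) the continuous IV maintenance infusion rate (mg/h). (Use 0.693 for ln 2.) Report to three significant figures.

(a) 2490 mg; (b) 63.8 mg/h

Vd = 5.5 L/kg × 52 kg = 286.0 L
LD = Vd × C = 286.0 × 8.69 = 2485 mg
CL = 0.693 × Vd / t½ = 0.693 × 286.0 / 27 = 7.341 L/h
Infusion rate = CL × Css = 7.341 × 8.69 = 63.79 mg/h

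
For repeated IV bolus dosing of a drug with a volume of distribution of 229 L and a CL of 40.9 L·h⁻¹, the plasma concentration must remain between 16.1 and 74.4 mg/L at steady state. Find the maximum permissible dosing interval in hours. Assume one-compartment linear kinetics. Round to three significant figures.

k = CL / Vd = 40.90 / 229.0 = 0.1786 h⁻¹
Between IV bolus doses, concentration decays as C = C₀·e^(−kτ), so C_peak/C_trough = e^(kτ).
τ_max = ln(C_peak/C_trough) / k = ln(74.4/16.1) / 0.1786 = 1.531 / 0.1786 = 8.572 h

8.57 h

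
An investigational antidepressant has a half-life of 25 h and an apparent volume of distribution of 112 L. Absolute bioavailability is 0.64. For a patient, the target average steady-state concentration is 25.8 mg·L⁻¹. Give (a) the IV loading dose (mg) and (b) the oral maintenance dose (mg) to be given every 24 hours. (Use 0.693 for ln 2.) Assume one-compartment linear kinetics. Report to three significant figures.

LD = Vd × C = 112.0 × 25.8 = 2890 mg
CL = 0.693 × Vd / t½ = 0.693 × 112.0 / 25 = 3.105 L/h
D = CL × Css × τ / F = 3.105 × 25.8 × 24 / 0.64 = 3004 mg

(a) 2890 mg; (b) 3000 mg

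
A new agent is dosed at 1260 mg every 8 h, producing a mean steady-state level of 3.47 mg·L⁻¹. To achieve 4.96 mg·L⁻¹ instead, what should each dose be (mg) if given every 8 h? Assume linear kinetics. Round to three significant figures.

For first-order elimination, Css ∝ F·D/(CL·τ); F and CL are unchanged, so Css ∝ D/τ.
D₂ = D₁ × (Css,target / Css,current) = 1260 × 4.96/3.47 = 1801 mg

1800 mg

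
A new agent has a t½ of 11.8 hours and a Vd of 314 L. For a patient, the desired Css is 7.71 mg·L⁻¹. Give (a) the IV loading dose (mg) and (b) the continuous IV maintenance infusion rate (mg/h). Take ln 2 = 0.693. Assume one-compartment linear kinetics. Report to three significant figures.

(a) 2420 mg; (b) 142 mg/h

LD = Vd × C = 314.0 × 7.71 = 2421 mg
CL = 0.693 × Vd / t½ = 0.693 × 314.0 / 11.8 = 18.44 L/h
Infusion rate = CL × Css = 18.44 × 7.71 = 142.2 mg/h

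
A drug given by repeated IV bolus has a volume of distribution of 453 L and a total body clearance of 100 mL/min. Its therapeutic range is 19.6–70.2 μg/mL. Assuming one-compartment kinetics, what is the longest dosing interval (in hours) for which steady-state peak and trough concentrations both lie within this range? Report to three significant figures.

96.3 h

CL = 100 mL/min × 60/1000 = 6.000 L/h
k = CL / Vd = 6.000 / 453.0 = 0.01325 h⁻¹
Between IV bolus doses, concentration decays as C = C₀·e^(−kτ), so C_peak/C_trough = e^(kτ).
τ_max = ln(C_peak/C_trough) / k = ln(70.2/19.6) / 0.01325 = 1.276 / 0.01325 = 96.30 h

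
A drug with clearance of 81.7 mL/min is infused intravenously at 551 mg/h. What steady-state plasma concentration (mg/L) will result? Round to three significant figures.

CL = 81.7 mL/min = 81.7 × 0.06 = 4.902 L/h
Css = rate / CL = 551 / 4.902 = 112.4 mg/L

112 mg/L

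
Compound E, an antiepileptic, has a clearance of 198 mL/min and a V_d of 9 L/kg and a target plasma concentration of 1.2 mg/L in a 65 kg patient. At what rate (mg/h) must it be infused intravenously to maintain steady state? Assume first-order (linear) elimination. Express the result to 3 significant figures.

14.3 mg/h

CL = 198 mL/min × 60/1000 = 11.88 L/h
Vd does not affect the maintenance rate; only clearance governs steady-state input.
R₀ = 11.88 × 1.2 = 14.26 mg/h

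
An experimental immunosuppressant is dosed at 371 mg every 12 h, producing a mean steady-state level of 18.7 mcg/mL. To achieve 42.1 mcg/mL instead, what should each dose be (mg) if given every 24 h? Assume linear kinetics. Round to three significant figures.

For first-order elimination, Css ∝ F·D/(CL·τ); F and CL are unchanged, so Css ∝ D/τ.
D₂ = D₁ × (Css,target / Css,current) × (τ₂/τ₁) = 371 × (42.1/18.7) × (24/12) = 1670 mg

1670 mg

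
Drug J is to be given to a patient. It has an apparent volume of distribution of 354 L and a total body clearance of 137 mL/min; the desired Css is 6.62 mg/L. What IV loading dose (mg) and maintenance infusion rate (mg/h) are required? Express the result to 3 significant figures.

(a) 2340 mg; (b) 54.4 mg/h

Loading: fill Vd to C_target → 354.0 L × 6.62 mg/L = 2343 mg
CL = 137 mL/min = 137 × 0.06 = 8.220 L/h
Maintenance infusion rate = CL × Css = 8.220 × 6.62 = 54.42 mg/h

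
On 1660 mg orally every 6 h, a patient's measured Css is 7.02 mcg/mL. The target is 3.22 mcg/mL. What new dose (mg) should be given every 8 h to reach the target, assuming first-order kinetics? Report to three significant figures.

With linear kinetics, Css is proportional to dose rate (D/τ) at fixed clearance.
D₂ = D₁ × (Css,target / Css,current) × (τ₂/τ₁) = 1660 × (3.22/7.02) × (8/6) = 1015 mg

1020 mg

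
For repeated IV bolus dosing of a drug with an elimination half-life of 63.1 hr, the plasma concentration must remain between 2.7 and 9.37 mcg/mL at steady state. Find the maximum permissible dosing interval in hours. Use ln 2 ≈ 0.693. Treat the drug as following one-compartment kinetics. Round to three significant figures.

k = 0.693 / t½ = 0.693 / 63.1 = 0.01098 h⁻¹
Between IV bolus doses, concentration decays as C = C₀·e^(−kτ), so C_peak/C_trough = e^(kτ).
τ_max = ln(C_peak/C_trough) / k = ln(9.37/2.7) / 0.01098 = 1.244 / 0.01098 = 113.3 h

113 h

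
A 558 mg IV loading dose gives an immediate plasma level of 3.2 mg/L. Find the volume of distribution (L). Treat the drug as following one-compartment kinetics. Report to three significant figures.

174 L

Immediately after an IV bolus, C₀ = Dose / Vd, so Vd = Dose / C₀.
Vd = 558 / 3.2 = 174.4 L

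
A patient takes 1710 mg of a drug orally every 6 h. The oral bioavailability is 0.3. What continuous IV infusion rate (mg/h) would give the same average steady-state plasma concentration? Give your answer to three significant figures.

85.5 mg/h

Equivalent systemic input: infusion rate = F·D/τ.
Rate = 0.3 × 1710 / 6 = 85.50 mg/h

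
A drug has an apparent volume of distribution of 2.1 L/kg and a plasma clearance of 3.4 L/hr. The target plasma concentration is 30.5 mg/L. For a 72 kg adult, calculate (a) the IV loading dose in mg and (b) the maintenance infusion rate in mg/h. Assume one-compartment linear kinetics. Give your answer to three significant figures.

(a) 4610 mg; (b) 104 mg/h

Total Vd = 2.1 × 72 = 151.2 L
Loading dose = Vd × C = 151.2 × 30.5 = 4612 mg
Infusion rate = 3.400 L/h × 30.5 mg/L = 103.7 mg/h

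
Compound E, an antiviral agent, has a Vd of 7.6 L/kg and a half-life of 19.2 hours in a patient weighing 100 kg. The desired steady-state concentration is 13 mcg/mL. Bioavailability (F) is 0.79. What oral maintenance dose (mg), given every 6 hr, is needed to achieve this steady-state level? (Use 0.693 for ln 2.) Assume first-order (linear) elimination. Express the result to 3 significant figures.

2710 mg

Total Vd = 7.6 × 100 = 760.0 L
CL = ln 2 · Vd / t½ = 0.693 × 760.0 / 19.2 = 27.43 L/h
D = CL × Css × τ / F = 27.43 × 13 × 6 / 0.79 = 2708 mg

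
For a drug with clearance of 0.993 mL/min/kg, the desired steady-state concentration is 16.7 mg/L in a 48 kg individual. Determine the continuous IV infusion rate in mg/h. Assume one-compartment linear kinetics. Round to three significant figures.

47.8 mg/h

CL = 0.993 mL/min/kg × 48 kg = 47.66 mL/min = 47.66 × 60/1000 = 2.860 L/h
Rate = CL × Css = 2.860 × 16.7 = 47.76 mg/h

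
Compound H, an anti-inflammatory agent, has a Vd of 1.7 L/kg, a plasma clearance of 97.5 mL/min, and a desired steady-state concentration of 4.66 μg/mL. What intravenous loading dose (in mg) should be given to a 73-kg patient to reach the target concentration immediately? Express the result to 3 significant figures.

Vd(total) = 73 kg × 1.7 L/kg = 124.1 L
LD = Vd × C = 124.1 × 4.660 = 578.3 mg

578 mg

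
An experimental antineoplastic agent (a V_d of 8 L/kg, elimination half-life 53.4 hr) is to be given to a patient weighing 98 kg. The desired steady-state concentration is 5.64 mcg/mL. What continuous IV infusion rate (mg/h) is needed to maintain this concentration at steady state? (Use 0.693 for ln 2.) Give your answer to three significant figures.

57.4 mg/h

Vd(total) = 98 kg × 8 L/kg = 784.0 L
CL = ln 2 · Vd / t½ = 0.693 × 784.0 / 53.4 = 10.17 L/h
Infusion rate = CL × Css = 10.17 × 5.64 = 57.36 mg/h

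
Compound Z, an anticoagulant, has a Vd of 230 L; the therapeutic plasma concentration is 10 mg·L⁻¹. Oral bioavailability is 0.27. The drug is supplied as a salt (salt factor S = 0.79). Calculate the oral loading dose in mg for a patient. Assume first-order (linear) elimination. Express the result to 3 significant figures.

LD = Vd × C / F / S = 230.0 × 10.00 / 0.27 / 0.79 = 10780 mg

10800 mg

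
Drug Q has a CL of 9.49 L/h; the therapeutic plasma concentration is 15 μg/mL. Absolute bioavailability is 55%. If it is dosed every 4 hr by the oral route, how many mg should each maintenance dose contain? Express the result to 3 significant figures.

At steady state, dose per interval replaces the amount cleared in that interval: F·D/τ = CL·Css.
D = CL × Css × τ / F = 9.490 × 15 × 4 / 0.55 = 1035 mg

1040 mg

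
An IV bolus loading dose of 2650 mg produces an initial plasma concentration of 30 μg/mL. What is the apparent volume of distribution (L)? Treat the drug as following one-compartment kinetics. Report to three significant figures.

Immediately after an IV bolus, C₀ = Dose / Vd, so Vd = Dose / C₀.
Vd = 2650 / 30 = 88.33 L

88.3 L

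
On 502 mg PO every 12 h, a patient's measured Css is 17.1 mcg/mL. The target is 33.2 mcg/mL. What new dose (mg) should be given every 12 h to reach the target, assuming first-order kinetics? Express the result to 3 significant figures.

With linear kinetics, Css is proportional to dose rate (D/τ) at fixed clearance.
D₂ = D₁ × (Css,target / Css,current) = 502 × 33.2/17.1 = 974.6 mg

975 mg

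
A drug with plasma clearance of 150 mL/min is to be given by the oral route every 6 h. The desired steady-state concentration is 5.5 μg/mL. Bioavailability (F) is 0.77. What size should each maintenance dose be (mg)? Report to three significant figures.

CL = 150 mL/min = 150 × 0.06 = 9.000 L/h
D = CL × Css × τ / F = 9.000 × 5.5 × 6 / 0.77 = 385.7 mg

386 mg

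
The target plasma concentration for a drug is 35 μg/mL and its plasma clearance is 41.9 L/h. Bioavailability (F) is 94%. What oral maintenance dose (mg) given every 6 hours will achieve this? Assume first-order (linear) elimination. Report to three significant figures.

9360 mg

At steady state, dose per interval replaces the amount cleared in that interval: F·D/τ = CL·Css.
D = CL × Css × τ / F = 41.90 × 35 × 6 / 0.94 = 9361 mg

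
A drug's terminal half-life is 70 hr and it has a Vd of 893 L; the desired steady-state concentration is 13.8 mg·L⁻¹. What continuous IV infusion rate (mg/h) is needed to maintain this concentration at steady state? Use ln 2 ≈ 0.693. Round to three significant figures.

122 mg/h

CL = ln 2 · Vd / t½ = 0.693 × 893.0 / 70 = 8.841 L/h
Infusion rate = CL × Css = 8.841 × 13.8 = 122.0 mg/h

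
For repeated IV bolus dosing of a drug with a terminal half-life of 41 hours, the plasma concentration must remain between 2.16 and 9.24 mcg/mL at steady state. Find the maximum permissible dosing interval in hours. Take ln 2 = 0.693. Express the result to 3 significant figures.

k = 0.693 / t½ = 0.693 / 41 = 0.01690 h⁻¹
Between IV bolus doses, concentration decays as C = C₀·e^(−kτ), so C_peak/C_trough = e^(kτ).
τ_max = ln(C_peak/C_trough) / k = ln(9.24/2.16) / 0.01690 = 1.453 / 0.01690 = 85.98 h

86.0 h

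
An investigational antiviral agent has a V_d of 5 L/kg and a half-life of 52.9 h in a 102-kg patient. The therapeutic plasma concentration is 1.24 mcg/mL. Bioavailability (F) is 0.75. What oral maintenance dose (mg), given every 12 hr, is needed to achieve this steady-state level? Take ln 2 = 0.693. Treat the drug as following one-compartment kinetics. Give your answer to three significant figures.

Vd(total) = 102 kg × 5 L/kg = 510.0 L
CL = 0.693 × Vd / t½ = 0.693 × 510.0 / 52.9 = 6.681 L/h
D = CL × Css × τ / F = 6.681 × 1.24 × 12 / 0.75 = 132.6 mg

133 mg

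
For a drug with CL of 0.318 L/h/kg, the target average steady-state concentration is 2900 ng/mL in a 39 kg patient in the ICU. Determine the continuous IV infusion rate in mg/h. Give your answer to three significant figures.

CL = 0.318 L/h/kg × 39 kg = 12.40 L/h
C = 2900 ng/mL = 2.900 mg/L
At steady state, infusion rate equals elimination rate: rate in = CL × Css.
Infusion rate = CL · Css = 12.40 L/h × 2.9 mg/L = 35.96 mg/h

36.0 mg/h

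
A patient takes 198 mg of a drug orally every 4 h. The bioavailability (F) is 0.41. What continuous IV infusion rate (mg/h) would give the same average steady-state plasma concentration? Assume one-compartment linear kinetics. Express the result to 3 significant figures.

Equivalent systemic input: infusion rate = F·D/τ.
Rate = 0.41 × 198 / 4 = 20.30 mg/h

20.3 mg/h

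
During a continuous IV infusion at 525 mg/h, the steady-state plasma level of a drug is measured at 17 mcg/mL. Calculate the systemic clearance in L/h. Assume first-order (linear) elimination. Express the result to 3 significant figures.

30.9 L/h

At steady state, infusion rate = CL × Css, so CL = rate / Css.
CL = 525 / 17 = 30.88 L/h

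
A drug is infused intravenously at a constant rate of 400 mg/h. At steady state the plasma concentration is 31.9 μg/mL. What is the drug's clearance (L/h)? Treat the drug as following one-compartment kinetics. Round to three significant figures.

At steady state, infusion rate = CL × Css, so CL = rate / Css.
CL = 400 / 31.9 = 12.54 L/h

12.5 L/h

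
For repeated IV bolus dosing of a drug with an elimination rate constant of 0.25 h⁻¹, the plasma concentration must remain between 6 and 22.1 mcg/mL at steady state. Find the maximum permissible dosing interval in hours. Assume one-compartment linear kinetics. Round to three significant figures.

Between IV bolus doses, concentration decays as C = C₀·e^(−kτ), so C_peak/C_trough = e^(kτ).
τ_max = ln(C_peak/C_trough) / k = ln(22.1/6) / 0.2500 = 1.304 / 0.2500 = 5.216 h

5.22 h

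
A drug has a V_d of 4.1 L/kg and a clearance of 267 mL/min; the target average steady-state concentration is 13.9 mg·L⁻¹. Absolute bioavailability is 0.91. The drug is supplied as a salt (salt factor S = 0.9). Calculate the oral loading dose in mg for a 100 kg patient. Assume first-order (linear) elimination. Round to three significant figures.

6960 mg

Total Vd = 4.1 × 100 = 410.0 L
The loading dose fills Vd to the target concentration.
LD = Vd × C / F / S = 410.0 × 13.90 / 0.91 / 0.9 = 6958 mg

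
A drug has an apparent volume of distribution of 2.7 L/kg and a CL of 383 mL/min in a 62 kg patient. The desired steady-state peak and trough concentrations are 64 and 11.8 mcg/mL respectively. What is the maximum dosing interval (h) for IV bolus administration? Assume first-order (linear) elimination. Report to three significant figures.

12.3 h

Vd(total) = 62 kg × 2.7 L/kg = 167.4 L
Convert clearance: 383 mL/min × 60 min/h ÷ 1000 mL/L = 22.98 L/h
k = CL / Vd = 22.98 / 167.4 = 0.1373 h⁻¹
Between IV bolus doses, concentration decays as C = C₀·e^(−kτ), so C_peak/C_trough = e^(kτ).
τ_max = ln(C_peak/C_trough) / k = ln(64/11.8) / 0.1373 = 1.691 / 0.1373 = 12.32 h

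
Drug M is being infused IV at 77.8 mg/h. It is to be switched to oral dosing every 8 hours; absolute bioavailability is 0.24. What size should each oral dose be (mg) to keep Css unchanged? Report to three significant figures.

To maintain the same Css, the systemic dosing rate must be unchanged: F·D/τ = infusion rate.
D = rate × τ / F = 77.8 × 8 / 0.24 = 2593 mg

2590 mg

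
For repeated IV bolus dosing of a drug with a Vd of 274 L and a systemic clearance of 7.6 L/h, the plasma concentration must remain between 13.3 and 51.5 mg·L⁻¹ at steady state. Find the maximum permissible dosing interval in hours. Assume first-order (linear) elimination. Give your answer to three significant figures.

48.8 h

k = CL / Vd = 7.600 / 274.0 = 0.02774 h⁻¹
Between IV bolus doses, concentration decays as C = C₀·e^(−kτ), so C_peak/C_trough = e^(kτ).
τ_max = ln(C_peak/C_trough) / k = ln(51.5/13.3) / 0.02774 = 1.354 / 0.02774 = 48.81 h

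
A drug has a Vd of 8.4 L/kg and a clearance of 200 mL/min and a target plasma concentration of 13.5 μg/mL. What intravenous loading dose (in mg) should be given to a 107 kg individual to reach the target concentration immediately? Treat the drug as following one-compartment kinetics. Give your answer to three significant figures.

12100 mg

Vd(total) = 107 kg × 8.4 L/kg = 898.8 L
LD = Vd × C = 898.8 × 13.50 = 12130 mg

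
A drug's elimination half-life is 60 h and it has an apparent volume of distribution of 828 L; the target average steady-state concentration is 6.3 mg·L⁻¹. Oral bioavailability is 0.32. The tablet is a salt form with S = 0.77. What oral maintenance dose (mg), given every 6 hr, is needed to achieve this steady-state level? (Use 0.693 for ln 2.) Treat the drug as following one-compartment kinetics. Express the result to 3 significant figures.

k = 0.693/60 = 0.01155 h⁻¹, so CL = k·Vd = 0.01155 × 828.0 = 9.563 L/h
D = CL × Css × τ / F / S = 9.563 × 6.3 × 6 / 0.32 / 0.77 = 1467 mg

1470 mg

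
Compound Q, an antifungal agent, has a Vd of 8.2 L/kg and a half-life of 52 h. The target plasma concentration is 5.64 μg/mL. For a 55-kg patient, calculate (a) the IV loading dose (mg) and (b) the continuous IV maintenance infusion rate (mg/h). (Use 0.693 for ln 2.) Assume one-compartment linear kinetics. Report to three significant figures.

(a) 2540 mg; (b) 33.9 mg/h

Vd(total) = 55 kg × 8.2 L/kg = 451.0 L
LD = Vd × C = 451.0 × 5.64 = 2544 mg
CL = 0.693 × Vd / t½ = 0.693 × 451.0 / 52 = 6.010 L/h
Infusion rate = CL × Css = 6.010 × 5.64 = 33.90 mg/h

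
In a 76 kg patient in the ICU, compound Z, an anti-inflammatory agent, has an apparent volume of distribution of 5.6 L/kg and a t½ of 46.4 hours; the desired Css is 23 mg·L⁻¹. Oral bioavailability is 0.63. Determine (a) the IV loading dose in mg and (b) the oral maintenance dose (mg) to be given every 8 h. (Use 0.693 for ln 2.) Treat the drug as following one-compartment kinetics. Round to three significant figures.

Total Vd = 5.6 × 76 = 425.6 L
LD = Vd × C = 425.6 × 23 = 9789 mg
CL = 0.693 × Vd / t½ = 0.693 × 425.6 / 46.4 = 6.356 L/h
D = CL × Css × τ / F = 6.356 × 23 × 8 / 0.63 = 1856 mg

(a) 9790 mg; (b) 1860 mg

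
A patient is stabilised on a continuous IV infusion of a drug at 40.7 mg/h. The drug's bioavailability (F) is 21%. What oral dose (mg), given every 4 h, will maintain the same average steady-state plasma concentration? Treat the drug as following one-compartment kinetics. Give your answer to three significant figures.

775 mg

To maintain the same Css, the systemic dosing rate must be unchanged: F·D/τ = infusion rate.
D = rate × τ / F = 40.7 × 4 / 0.21 = 775.2 mg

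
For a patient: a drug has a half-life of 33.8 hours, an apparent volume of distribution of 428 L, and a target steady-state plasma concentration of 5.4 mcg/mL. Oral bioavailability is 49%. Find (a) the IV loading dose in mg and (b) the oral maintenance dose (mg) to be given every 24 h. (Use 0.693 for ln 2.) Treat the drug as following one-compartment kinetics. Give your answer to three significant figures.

LD = Vd × C = 428.0 × 5.4 = 2311 mg
CL = 0.693 × Vd / t½ = 0.693 × 428.0 / 33.8 = 8.775 L/h
D = CL × Css × τ / F = 8.775 × 5.4 × 24 / 0.49 = 2321 mg

(a) 2310 mg; (b) 2320 mg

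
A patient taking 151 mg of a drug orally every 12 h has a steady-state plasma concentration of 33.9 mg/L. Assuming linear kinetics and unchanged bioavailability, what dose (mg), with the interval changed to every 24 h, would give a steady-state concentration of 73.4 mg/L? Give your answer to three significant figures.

For first-order elimination, Css ∝ F·D/(CL·τ); F and CL are unchanged, so Css ∝ D/τ.
D₂ = D₁ × (Css,target / Css,current) × (τ₂/τ₁) = 151 × (73.4/33.9) × (24/12) = 653.9 mg

654 mg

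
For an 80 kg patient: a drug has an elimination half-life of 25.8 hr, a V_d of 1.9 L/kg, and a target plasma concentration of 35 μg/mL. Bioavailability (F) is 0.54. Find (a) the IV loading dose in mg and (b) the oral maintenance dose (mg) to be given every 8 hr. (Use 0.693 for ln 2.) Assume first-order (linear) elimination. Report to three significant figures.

(a) 5320 mg; (b) 2120 mg

Vd = 1.9 L/kg × 80 kg = 152.0 L
LD = Vd × C = 152.0 × 35 = 5320 mg
CL = 0.693 × Vd / t½ = 0.693 × 152.0 / 25.8 = 4.083 L/h
D = CL × Css × τ / F = 4.083 × 35 × 8 / 0.54 = 2117 mg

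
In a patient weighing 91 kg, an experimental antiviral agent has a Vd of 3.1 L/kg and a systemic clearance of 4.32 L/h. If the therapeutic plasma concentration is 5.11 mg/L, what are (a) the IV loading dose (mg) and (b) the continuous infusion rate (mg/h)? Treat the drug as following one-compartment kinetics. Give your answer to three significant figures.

Total Vd = 3.1 × 91 = 282.1 L
Loading dose = Vd × C = 282.1 × 5.11 = 1442 mg
Maintenance infusion rate = CL × Css = 4.320 × 5.11 = 22.08 mg/h

(a) 1440 mg; (b) 22.1 mg/h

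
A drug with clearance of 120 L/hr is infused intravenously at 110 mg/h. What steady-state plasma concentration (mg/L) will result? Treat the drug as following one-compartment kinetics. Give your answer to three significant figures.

0.917 mg/L

Css = rate / CL = 110 / 120.0 = 0.9167 mg/L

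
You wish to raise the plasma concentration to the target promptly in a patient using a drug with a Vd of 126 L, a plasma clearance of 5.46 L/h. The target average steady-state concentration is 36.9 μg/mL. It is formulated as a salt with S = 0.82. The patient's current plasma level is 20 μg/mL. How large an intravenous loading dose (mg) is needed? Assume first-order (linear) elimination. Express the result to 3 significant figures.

2600 mg

Concentration deficit ΔC = 36.9 − 20 = 16.90 mg/L
LD = Vd × ΔC / S = 126.0 × 16.90 / 0.82 = 2597 mg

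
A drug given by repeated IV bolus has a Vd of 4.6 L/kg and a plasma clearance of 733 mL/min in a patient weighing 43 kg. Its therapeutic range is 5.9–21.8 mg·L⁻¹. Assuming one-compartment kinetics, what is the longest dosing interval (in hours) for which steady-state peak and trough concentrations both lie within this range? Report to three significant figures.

5.88 h

Vd(total) = 43 kg × 4.6 L/kg = 197.8 L
Convert clearance: 733 mL/min × 60 min/h ÷ 1000 mL/L = 43.98 L/h
k = CL / Vd = 43.98 / 197.8 = 0.2223 h⁻¹
Between IV bolus doses, concentration decays as C = C₀·e^(−kτ), so C_peak/C_trough = e^(kτ).
τ_max = ln(C_peak/C_trough) / k = ln(21.8/5.9) / 0.2223 = 1.307 / 0.2223 = 5.879 h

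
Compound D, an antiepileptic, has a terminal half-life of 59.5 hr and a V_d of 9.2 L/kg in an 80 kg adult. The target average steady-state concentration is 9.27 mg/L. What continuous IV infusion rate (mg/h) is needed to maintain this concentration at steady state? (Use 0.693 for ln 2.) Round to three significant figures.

Total Vd = 9.2 × 80 = 736.0 L
k = 0.693/59.5 = 0.01165 h⁻¹, so CL = k·Vd = 0.01165 × 736.0 = 8.574 L/h
Infusion rate = CL × Css = 8.574 × 9.27 = 79.48 mg/h

79.5 mg/h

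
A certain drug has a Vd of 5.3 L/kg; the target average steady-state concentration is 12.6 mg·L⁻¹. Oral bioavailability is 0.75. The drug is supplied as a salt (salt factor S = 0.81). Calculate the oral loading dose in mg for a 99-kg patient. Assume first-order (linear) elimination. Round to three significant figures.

10900 mg

Vd(total) = 99 kg × 5.3 L/kg = 524.7 L
The loading dose fills Vd to the target concentration.
LD = Vd × C / F / S = 524.7 × 12.60 / 0.75 / 0.81 = 10880 mg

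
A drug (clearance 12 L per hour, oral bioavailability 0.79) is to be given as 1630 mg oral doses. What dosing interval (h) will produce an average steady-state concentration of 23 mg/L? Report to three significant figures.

4.67 h

F·D/τ = CL·Css → τ = F·D / (CL·Css).
τ = 0.79 × 1630 / (12 × 23) = 4.666 h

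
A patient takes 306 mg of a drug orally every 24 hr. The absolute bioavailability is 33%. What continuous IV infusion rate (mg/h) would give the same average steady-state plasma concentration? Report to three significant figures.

Equivalent systemic input: infusion rate = F·D/τ.
Rate = 0.33 × 306 / 24 = 4.208 mg/h

4.21 mg/h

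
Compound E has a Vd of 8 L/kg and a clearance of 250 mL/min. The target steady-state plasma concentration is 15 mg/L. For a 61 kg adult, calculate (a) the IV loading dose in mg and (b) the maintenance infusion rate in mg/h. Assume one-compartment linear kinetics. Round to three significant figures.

(a) 7320 mg; (b) 225 mg/h

Vd = 8 L/kg × 61 kg = 488.0 L
Loading: fill Vd to C_target → 488.0 L × 15 mg/L = 7320 mg
Convert clearance: 250 mL/min × 60 min/h ÷ 1000 mL/L = 15.00 L/h
Maintenance: replace elimination → rate = CL × Css = 15.00 × 15 = 225.0 mg/h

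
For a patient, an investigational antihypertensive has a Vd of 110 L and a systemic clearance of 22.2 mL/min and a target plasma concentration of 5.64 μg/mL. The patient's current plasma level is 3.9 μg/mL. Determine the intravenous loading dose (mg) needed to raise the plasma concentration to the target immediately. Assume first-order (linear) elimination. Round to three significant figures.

191 mg

Concentration deficit ΔC = 5.64 − 3.9 = 1.740 mg/L
LD = Vd × ΔC = 110.0 × 1.740 = 191.4 mg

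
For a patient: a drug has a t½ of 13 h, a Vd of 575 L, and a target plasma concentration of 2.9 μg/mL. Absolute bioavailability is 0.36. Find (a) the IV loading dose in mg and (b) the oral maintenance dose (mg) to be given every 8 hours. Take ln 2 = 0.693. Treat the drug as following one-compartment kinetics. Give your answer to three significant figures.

LD = Vd × C = 575.0 × 2.9 = 1668 mg
CL = 0.693 × Vd / t½ = 0.693 × 575.0 / 13 = 30.65 L/h
D = CL × Css × τ / F = 30.65 × 2.9 × 8 / 0.36 = 1975 mg

(a) 1670 mg; (b) 1980 mg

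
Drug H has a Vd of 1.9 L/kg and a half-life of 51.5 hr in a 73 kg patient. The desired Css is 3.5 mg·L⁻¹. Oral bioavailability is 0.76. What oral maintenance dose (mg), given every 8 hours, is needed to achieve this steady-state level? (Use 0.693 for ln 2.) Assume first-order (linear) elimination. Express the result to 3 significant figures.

Vd(total) = 73 kg × 1.9 L/kg = 138.7 L
k = 0.693/51.5 = 0.01346 h⁻¹, so CL = k·Vd = 0.01346 × 138.7 = 1.867 L/h
D = CL × Css × τ / F = 1.867 × 3.5 × 8 / 0.76 = 68.78 mg

68.8 mg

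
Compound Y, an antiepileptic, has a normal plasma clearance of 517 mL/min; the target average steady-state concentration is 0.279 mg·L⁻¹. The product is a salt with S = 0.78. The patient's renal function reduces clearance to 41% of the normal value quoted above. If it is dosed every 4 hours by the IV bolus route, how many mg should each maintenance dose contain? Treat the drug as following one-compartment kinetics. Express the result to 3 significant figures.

CL = 517 mL/min = 517 × 0.06 = 31.02 L/h
Patient clearance = 0.41 × 31.02 = 12.72 L/h
D = CL × Css × τ / S = 12.72 × 0.279 × 4 / 0.78 = 18.20 mg

18.2 mg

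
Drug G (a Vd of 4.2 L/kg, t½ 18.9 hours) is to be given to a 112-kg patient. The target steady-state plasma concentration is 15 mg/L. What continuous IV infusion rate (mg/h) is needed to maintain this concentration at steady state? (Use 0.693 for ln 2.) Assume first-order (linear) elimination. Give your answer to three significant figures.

Vd(total) = 112 kg × 4.2 L/kg = 470.4 L
k = 0.693/18.9 = 0.03667 h⁻¹, so CL = k·Vd = 0.03667 × 470.4 = 17.25 L/h
Infusion rate = CL × Css = 17.25 × 15 = 258.8 mg/h

259 mg/h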